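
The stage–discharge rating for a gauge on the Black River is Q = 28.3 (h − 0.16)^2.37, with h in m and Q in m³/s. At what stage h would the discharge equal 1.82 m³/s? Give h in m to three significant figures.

h − h₀ = (Q/C)^(1/b) = (1.82/28.3)^(1/2.37) = 0.3142 m
h = 0.16 + 0.3142 = 0.4742 m

0.474 m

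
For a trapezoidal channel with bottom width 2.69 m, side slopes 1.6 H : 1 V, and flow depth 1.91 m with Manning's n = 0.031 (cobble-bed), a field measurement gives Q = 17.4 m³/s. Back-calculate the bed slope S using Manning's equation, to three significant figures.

0.00210

A = (b + z·y)·y = (2.69 + 1.6×1.91)×1.91 = 10.97 m²
P = b + 2y√(1+z²) = 2.69 + 2×1.91×√(1+1.6²) = 9.898 m
R = A/P = 10.97/9.898 = 1.109 m
S = (Q·n / (1·A·R^(2/3)))² = (17.4×0.031 / (1×10.97×1.071))² = 0.002105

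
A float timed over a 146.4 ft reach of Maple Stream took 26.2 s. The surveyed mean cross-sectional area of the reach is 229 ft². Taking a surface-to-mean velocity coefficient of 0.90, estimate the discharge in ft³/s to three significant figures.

1150 ft³/s

v_surface = L / t̄ = 146.4 / 26.2 = 5.588 ft/s
v_mean = 0.90 × 5.588 = 5.029 ft/s
Q = A × v_mean = 229 × 5.029 = 1152 ft³/s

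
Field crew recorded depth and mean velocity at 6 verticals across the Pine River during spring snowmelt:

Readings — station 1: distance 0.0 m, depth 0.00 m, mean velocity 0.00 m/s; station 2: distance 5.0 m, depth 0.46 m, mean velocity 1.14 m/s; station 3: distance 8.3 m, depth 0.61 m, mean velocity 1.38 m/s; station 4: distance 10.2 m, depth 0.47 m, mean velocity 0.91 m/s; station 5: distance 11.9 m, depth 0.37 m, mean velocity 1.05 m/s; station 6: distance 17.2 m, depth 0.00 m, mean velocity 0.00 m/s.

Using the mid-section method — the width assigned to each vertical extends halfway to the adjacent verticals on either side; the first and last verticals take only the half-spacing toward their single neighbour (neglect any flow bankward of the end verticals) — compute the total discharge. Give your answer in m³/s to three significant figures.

w_2 = (8.3 − 0.0)/2 = 4.15 m; q_2 = 1.14 × 0.46 × 4.15 = 2.176 m³/s
w_3 = (10.2 − 5.0)/2 = 2.6 m; q_3 = 1.38 × 0.61 × 2.6 = 2.189 m³/s
w_4 = (11.9 − 8.3)/2 = 1.8 m; q_4 = 0.91 × 0.47 × 1.8 = 0.7699 m³/s
w_5 = (17.2 − 10.2)/2 = 3.5 m; q_5 = 1.05 × 0.37 × 3.5 = 1.360 m³/s
Stations 1, 6 contribute zero (depth or velocity is 0).
Q = Σ qᵢ = 6.495 m³/s

6.49 m³/s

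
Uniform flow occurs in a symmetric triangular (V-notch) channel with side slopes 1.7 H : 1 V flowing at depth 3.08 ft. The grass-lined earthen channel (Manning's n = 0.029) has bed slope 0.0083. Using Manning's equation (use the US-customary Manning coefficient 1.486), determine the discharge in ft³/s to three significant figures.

A = z·y² = 1.7×3.08² = 16.13 ft²
P = 2y√(1+z²) = 2×3.08×√(1+1.7²) = 12.15 ft
R = A/P = 16.13/12.15 = 1.327 ft
Q = (1.486/n)·A·R^(2/3)·S^(1/2) = (1.486/0.029) × 16.13 × 1.327^(2/3) × 0.0083^(1/2) = 90.93 ft³/s

90.9 ft³/s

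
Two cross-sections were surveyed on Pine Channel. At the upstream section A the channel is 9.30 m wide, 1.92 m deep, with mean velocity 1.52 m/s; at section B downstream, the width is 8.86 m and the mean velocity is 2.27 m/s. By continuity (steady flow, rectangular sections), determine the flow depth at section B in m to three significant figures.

1.35 m

Q = A₁V₁ = (9.30×1.92) × 1.52 = 27.14 m³/s
d₂ = Q/(b₂ V₂) = 27.14/(8.86×2.27) = 1.349 m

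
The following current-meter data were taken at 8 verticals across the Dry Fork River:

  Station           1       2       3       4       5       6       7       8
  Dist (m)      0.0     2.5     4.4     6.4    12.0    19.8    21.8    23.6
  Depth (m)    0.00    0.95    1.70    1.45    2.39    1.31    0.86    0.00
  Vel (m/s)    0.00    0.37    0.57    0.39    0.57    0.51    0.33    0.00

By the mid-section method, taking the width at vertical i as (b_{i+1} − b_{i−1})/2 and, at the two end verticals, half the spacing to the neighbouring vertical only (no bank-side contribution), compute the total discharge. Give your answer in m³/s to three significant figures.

w_2 = (4.4 − 0.0)/2 = 2.2 m; q_2 = 0.37 × 0.95 × 2.2 = 0.7733 m³/s
w_3 = (6.4 − 2.5)/2 = 1.95 m; q_3 = 0.57 × 1.70 × 1.95 = 1.890 m³/s
w_4 = (12.0 − 4.4)/2 = 3.8 m; q_4 = 0.39 × 1.45 × 3.8 = 2.149 m³/s
w_5 = (19.8 − 6.4)/2 = 6.7 m; q_5 = 0.57 × 2.39 × 6.7 = 9.127 m³/s
w_6 = (21.8 − 12.0)/2 = 4.9 m; q_6 = 0.51 × 1.31 × 4.9 = 3.274 m³/s
w_7 = (23.6 − 19.8)/2 = 1.9 m; q_7 = 0.33 × 0.86 × 1.9 = 0.5392 m³/s
Stations 1, 8 contribute zero (depth or velocity is 0).
Q = Σ qᵢ = 17.75 m³/s

17.8 m³/s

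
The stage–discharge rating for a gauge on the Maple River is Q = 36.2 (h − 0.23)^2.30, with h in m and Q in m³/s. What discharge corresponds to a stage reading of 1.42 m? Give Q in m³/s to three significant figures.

Q = 36.2 × (1.42 − 0.23)^2.30 = 36.2 × 1.19^2.30 = 54.01 m³/s

54.0 m³/s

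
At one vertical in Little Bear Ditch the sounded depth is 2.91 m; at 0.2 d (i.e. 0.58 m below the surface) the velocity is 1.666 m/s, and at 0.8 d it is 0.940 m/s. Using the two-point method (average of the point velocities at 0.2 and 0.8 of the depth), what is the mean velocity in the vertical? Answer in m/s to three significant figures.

v̄ = (1.666 + 0.940) / 2 = 1.303 m/s

1.30 m/s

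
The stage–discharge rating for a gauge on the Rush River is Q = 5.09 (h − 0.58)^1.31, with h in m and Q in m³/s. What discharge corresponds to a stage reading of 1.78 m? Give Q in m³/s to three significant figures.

Q = 5.09 × (1.78 − 0.58)^1.31 = 5.09 × 1.2^1.31 = 6.463 m³/s

6.46 m³/s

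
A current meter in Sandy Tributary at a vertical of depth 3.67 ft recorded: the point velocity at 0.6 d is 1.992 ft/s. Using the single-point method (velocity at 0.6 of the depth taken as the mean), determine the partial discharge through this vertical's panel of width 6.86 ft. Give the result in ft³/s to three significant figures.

50.2 ft³/s

v̄ = v₀.₆ = 1.992 ft/s
q = v̄ × d × w = 1.992 × 3.67 × 6.86 = 50.15 ft³/s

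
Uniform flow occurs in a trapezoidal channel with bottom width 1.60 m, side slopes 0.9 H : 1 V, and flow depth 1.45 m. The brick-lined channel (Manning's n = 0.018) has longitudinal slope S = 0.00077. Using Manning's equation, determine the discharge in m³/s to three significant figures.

5.43 m³/s

A = (b + z·y)·y = (1.60 + 0.9×1.45)×1.45 = 4.212 m²
P = b + 2y√(1+z²) = 1.60 + 2×1.45×√(1+0.9²) = 5.502 m
R = A/P = 4.212/5.502 = 0.7656 m
Q = (1/n)·A·R^(2/3)·S^(1/2) = (1/0.018) × 4.212 × 0.7656^(2/3) × 0.00077^(1/2) = 5.435 m³/s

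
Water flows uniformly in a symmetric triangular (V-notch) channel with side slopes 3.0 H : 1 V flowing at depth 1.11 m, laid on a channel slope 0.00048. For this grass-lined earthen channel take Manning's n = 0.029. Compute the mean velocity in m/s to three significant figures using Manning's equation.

A = z·y² = 3.0×1.11² = 3.696 m²
P = 2y√(1+z²) = 2×1.11×√(1+3.0²) = 7.020 m
R = A/P = 3.696/7.020 = 0.5265 m
Q = (1/n)·A·R^(2/3)·S^(1/2) = (1/0.029) × 3.696 × 0.5265^(2/3) × 0.00048^(1/2) = 1.821 m³/s
V = Q/A = 1.821/3.696 = 0.4926 m/s

0.493 m/s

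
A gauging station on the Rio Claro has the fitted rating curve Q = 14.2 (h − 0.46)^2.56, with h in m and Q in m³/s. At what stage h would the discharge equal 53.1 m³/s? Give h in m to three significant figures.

2.13 m

h − h₀ = (Q/C)^(1/b) = (53.1/14.2)^(1/2.56) = 1.674 m
h = 0.46 + 1.674 = 2.134 m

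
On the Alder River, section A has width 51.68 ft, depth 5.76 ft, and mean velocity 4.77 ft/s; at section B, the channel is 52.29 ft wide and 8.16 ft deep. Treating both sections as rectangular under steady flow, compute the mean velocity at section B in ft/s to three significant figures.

Q = A₁V₁ = (51.68×5.76) × 4.77 = 1420 ft³/s
A₂ = 52.29 × 8.16 = 426.7 ft²
V₂ = Q/A₂ = 1420/426.7 = 3.328 ft/s

3.33 ft/s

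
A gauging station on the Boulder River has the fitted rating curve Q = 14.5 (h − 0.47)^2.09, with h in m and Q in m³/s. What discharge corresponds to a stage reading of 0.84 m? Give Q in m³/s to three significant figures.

1.82 m³/s

Q = 14.5 × (0.84 − 0.47)^2.09 = 14.5 × 0.37^2.09 = 1.815 m³/s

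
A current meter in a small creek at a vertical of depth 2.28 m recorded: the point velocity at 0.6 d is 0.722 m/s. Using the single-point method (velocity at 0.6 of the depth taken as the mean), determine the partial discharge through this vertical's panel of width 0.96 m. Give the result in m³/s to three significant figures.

v̄ = v₀.₆ = 0.722 m/s
q = v̄ × d × w = 0.7220 × 2.28 × 0.96 = 1.580 m³/s

1.58 m³/s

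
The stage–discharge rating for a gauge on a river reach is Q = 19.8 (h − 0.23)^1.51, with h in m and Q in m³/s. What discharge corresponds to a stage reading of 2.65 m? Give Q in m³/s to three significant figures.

75.2 m³/s

Q = 19.8 × (2.65 − 0.23)^1.51 = 19.8 × 2.42^1.51 = 75.20 m³/s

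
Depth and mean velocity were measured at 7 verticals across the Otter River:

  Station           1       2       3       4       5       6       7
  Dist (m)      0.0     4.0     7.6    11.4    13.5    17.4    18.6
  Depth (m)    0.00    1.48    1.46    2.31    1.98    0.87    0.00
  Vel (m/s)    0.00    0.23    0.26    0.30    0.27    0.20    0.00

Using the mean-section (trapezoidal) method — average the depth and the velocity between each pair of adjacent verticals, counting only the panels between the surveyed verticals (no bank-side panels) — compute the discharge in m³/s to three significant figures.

6.28 m³/s

Panel 1-2: Δb = 4 m, d̄ = (0.00+1.48)/2 = 0.74, v̄ = (0.00+0.23)/2 = 0.115 → q = 4×0.74×0.115 = 0.3404 m³/s
Panel 2-3: Δb = 3.6 m, d̄ = (1.48+1.46)/2 = 1.47, v̄ = (0.23+0.26)/2 = 0.245 → q = 3.6×1.47×0.245 = 1.297 m³/s
Panel 3-4: Δb = 3.8 m, d̄ = (1.46+2.31)/2 = 1.885, v̄ = (0.26+0.30)/2 = 0.28 → q = 3.8×1.885×0.28 = 2.006 m³/s
Panel 4-5: Δb = 2.1 m, d̄ = (2.31+1.98)/2 = 2.145, v̄ = (0.30+0.27)/2 = 0.285 → q = 2.1×2.145×0.285 = 1.284 m³/s
Panel 5-6: Δb = 3.9 m, d̄ = (1.98+0.87)/2 = 1.425, v̄ = (0.27+0.20)/2 = 0.235 → q = 3.9×1.425×0.235 = 1.306 m³/s
Panel 6-7: Δb = 1.2 m, d̄ = (0.87+0.00)/2 = 0.435, v̄ = (0.20+0.00)/2 = 0.1 → q = 1.2×0.435×0.1 = 0.05220 m³/s
Q = Σ q = 6.285 m³/s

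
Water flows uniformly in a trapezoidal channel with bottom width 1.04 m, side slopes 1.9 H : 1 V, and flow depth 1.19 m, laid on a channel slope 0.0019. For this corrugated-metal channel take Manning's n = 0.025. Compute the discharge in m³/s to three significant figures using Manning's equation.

5.08 m³/s

A = (b + z·y)·y = (1.04 + 1.9×1.19)×1.19 = 3.928 m²
P = b + 2y√(1+z²) = 1.04 + 2×1.19×√(1+1.9²) = 6.150 m
R = A/P = 3.928/6.150 = 0.6387 m
Q = (1/n)·A·R^(2/3)·S^(1/2) = (1/0.025) × 3.928 × 0.6387^(2/3) × 0.0019^(1/2) = 5.080 m³/s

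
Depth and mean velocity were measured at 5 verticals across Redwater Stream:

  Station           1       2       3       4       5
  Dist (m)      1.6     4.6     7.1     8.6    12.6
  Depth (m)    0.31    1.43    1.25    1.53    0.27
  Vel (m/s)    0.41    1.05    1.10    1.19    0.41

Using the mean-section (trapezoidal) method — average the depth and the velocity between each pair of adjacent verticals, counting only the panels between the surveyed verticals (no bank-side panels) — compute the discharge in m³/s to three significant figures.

Panel 1-2: Δb = 3 m, d̄ = (0.31+1.43)/2 = 0.87, v̄ = (0.41+1.05)/2 = 0.73 → q = 3×0.87×0.73 = 1.905 m³/s
Panel 2-3: Δb = 2.5 m, d̄ = (1.43+1.25)/2 = 1.34, v̄ = (1.05+1.10)/2 = 1.075 → q = 2.5×1.34×1.075 = 3.601 m³/s
Panel 3-4: Δb = 1.5 m, d̄ = (1.25+1.53)/2 = 1.39, v̄ = (1.10+1.19)/2 = 1.145 → q = 1.5×1.39×1.145 = 2.387 m³/s
Panel 4-5: Δb = 4 m, d̄ = (1.53+0.27)/2 = 0.9, v̄ = (1.19+0.41)/2 = 0.8 → q = 4×0.9×0.8 = 2.880 m³/s
Q = Σ q = 10.77 m³/s

10.8 m³/s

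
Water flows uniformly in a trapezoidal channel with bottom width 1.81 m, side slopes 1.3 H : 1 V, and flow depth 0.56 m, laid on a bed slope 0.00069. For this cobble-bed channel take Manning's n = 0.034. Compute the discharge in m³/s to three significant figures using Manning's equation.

A = (b + z·y)·y = (1.81 + 1.3×0.56)×0.56 = 1.421 m²
P = b + 2y√(1+z²) = 1.81 + 2×0.56×√(1+1.3²) = 3.647 m
R = A/P = 1.421/3.647 = 0.3897 m
Q = (1/n)·A·R^(2/3)·S^(1/2) = (1/0.034) × 1.421 × 0.3897^(2/3) × 0.00069^(1/2) = 0.5859 m³/s

0.586 m³/s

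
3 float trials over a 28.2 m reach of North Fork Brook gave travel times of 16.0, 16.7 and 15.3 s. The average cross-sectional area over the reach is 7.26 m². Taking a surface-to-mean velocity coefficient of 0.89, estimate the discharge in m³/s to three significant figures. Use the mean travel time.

11.4 m³/s

t̄ = (16.0 + 16.7 + 15.3) / 3 = 16 s
v_surface = L / t̄ = 28.2 / 16 = 1.763 m/s
v_mean = 0.89 × 1.763 = 1.569 m/s
Q = A × v_mean = 7.26 × 1.569 = 11.39 m³/s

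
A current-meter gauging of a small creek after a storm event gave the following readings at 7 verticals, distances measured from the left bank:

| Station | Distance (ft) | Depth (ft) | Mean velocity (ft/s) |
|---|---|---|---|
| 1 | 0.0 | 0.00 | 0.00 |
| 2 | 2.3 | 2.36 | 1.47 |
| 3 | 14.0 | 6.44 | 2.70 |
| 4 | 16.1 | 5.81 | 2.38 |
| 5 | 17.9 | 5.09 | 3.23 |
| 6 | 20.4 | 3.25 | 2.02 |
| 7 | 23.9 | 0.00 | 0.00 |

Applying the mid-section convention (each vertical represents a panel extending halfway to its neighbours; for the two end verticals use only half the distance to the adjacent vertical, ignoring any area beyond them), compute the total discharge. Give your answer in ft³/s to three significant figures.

w_2 = (14.0 − 0.0)/2 = 7 ft; q_2 = 1.47 × 2.36 × 7 = 24.28 ft³/s
w_3 = (16.1 − 2.3)/2 = 6.9 ft; q_3 = 2.70 × 6.44 × 6.9 = 120.0 ft³/s
w_4 = (17.9 − 14.0)/2 = 1.95 ft; q_4 = 2.38 × 5.81 × 1.95 = 26.96 ft³/s
w_5 = (20.4 − 16.1)/2 = 2.15 ft; q_5 = 3.23 × 5.09 × 2.15 = 35.35 ft³/s
w_6 = (23.9 − 17.9)/2 = 3 ft; q_6 = 2.02 × 3.25 × 3 = 19.70 ft³/s
Stations 1, 7 contribute zero (depth or velocity is 0).
Q = Σ qᵢ = 226.3 ft³/s

226 ft³/s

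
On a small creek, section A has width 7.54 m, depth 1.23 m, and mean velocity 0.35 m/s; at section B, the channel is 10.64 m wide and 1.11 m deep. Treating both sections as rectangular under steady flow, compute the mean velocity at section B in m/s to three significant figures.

Q = A₁V₁ = (7.54×1.23) × 0.35 = 3.246 m³/s
A₂ = 10.64 × 1.11 = 11.81 m²
V₂ = Q/A₂ = 3.246/11.81 = 0.2748 m/s

0.275 m/s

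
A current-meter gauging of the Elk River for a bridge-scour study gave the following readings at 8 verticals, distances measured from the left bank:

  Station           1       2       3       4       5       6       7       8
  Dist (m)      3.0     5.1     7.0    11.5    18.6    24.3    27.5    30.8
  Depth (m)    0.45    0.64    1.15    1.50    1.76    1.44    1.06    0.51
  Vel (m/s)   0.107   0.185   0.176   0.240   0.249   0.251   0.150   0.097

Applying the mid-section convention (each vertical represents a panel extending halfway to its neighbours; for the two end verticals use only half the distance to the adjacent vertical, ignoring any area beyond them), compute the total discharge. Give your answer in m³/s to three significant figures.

8.03 m³/s

w_1 = (5.1 − 3.0)/2 = 1.05 m; q_1 = 0.107 × 0.45 × 1.05 = 0.05056 m³/s
w_2 = (7.0 − 3.0)/2 = 2 m; q_2 = 0.185 × 0.64 × 2 = 0.2368 m³/s
w_3 = (11.5 − 5.1)/2 = 3.2 m; q_3 = 0.176 × 1.15 × 3.2 = 0.6477 m³/s
w_4 = (18.6 − 7.0)/2 = 5.8 m; q_4 = 0.240 × 1.50 × 5.8 = 2.088 m³/s
w_5 = (24.3 − 11.5)/2 = 6.4 m; q_5 = 0.249 × 1.76 × 6.4 = 2.805 m³/s
w_6 = (27.5 − 18.6)/2 = 4.45 m; q_6 = 0.251 × 1.44 × 4.45 = 1.608 m³/s
w_7 = (30.8 − 24.3)/2 = 3.25 m; q_7 = 0.150 × 1.06 × 3.25 = 0.5168 m³/s
w_8 = (30.8 − 27.5)/2 = 1.65 m; q_8 = 0.097 × 0.51 × 1.65 = 0.08163 m³/s
Q = Σ qᵢ = 8.035 m³/s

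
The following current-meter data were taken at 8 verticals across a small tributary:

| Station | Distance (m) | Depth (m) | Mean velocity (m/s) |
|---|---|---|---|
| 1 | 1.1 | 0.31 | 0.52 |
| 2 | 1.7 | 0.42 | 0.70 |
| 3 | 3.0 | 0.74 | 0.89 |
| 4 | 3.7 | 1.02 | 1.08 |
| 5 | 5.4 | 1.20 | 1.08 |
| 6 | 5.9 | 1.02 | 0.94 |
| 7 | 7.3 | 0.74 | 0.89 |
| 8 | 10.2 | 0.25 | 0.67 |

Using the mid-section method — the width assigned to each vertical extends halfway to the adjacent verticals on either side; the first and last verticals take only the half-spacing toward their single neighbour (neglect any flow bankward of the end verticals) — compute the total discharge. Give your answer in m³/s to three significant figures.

w_1 = (1.7 − 1.1)/2 = 0.3 m; q_1 = 0.52 × 0.31 × 0.3 = 0.04836 m³/s
w_2 = (3.0 − 1.1)/2 = 0.95 m; q_2 = 0.70 × 0.42 × 0.95 = 0.2793 m³/s
w_3 = (3.7 − 1.7)/2 = 1 m; q_3 = 0.89 × 0.74 × 1 = 0.6586 m³/s
w_4 = (5.4 − 3.0)/2 = 1.2 m; q_4 = 1.08 × 1.02 × 1.2 = 1.322 m³/s
w_5 = (5.9 − 3.7)/2 = 1.1 m; q_5 = 1.08 × 1.20 × 1.1 = 1.426 m³/s
w_6 = (7.3 − 5.4)/2 = 0.95 m; q_6 = 0.94 × 1.02 × 0.95 = 0.9109 m³/s
w_7 = (10.2 − 5.9)/2 = 2.15 m; q_7 = 0.89 × 0.74 × 2.15 = 1.416 m³/s
w_8 = (10.2 − 7.3)/2 = 1.45 m; q_8 = 0.67 × 0.25 × 1.45 = 0.2429 m³/s
Q = Σ qᵢ = 6.304 m³/s

6.30 m³/s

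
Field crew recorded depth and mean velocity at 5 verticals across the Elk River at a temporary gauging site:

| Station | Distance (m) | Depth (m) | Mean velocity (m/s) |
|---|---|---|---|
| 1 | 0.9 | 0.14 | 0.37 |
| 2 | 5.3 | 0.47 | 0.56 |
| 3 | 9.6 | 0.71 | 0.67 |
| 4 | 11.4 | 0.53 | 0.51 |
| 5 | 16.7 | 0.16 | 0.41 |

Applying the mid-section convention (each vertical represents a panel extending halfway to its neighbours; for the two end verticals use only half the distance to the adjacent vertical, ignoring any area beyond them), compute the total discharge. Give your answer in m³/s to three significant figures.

3.84 m³/s

w_1 = (5.3 − 0.9)/2 = 2.2 m; q_1 = 0.37 × 0.14 × 2.2 = 0.1140 m³/s
w_2 = (9.6 − 0.9)/2 = 4.35 m; q_2 = 0.56 × 0.47 × 4.35 = 1.145 m³/s
w_3 = (11.4 − 5.3)/2 = 3.05 m; q_3 = 0.67 × 0.71 × 3.05 = 1.451 m³/s
w_4 = (16.7 − 9.6)/2 = 3.55 m; q_4 = 0.51 × 0.53 × 3.55 = 0.9596 m³/s
w_5 = (16.7 − 11.4)/2 = 2.65 m; q_5 = 0.41 × 0.16 × 2.65 = 0.1738 m³/s
Q = Σ qᵢ = 3.843 m³/s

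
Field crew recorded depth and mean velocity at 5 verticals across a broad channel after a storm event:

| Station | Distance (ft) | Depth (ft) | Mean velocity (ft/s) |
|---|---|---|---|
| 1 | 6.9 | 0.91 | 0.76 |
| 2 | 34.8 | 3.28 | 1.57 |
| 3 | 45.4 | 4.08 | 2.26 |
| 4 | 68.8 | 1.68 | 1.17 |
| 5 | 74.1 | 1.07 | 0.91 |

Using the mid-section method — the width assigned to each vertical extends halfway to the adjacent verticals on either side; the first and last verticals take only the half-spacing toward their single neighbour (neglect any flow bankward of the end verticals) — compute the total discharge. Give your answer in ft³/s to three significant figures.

w_1 = (34.8 − 6.9)/2 = 13.95 ft; q_1 = 0.76 × 0.91 × 13.95 = 9.648 ft³/s
w_2 = (45.4 − 6.9)/2 = 19.25 ft; q_2 = 1.57 × 3.28 × 19.25 = 99.13 ft³/s
w_3 = (68.8 − 34.8)/2 = 17 ft; q_3 = 2.26 × 4.08 × 17 = 156.8 ft³/s
w_4 = (74.1 − 45.4)/2 = 14.35 ft; q_4 = 1.17 × 1.68 × 14.35 = 28.21 ft³/s
w_5 = (74.1 − 68.8)/2 = 2.65 ft; q_5 = 0.91 × 1.07 × 2.65 = 2.580 ft³/s
Q = Σ qᵢ = 296.3 ft³/s

296 ft³/s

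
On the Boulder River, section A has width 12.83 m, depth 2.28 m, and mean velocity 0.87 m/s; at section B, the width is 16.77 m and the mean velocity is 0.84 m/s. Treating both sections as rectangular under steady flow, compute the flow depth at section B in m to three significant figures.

1.81 m

Q = A₁V₁ = (12.83×2.28) × 0.87 = 25.45 m³/s
d₂ = Q/(b₂ V₂) = 25.45/(16.77×0.84) = 1.807 m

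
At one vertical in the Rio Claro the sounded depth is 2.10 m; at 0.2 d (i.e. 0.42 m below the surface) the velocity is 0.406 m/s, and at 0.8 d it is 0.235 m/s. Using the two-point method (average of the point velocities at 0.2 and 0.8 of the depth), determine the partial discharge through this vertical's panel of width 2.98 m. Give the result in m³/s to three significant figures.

v̄ = (0.406 + 0.235) / 2 = 0.3205 m/s
q = v̄ × d × w = 0.3205 × 2.10 × 2.98 = 2.006 m³/s

2.01 m³/s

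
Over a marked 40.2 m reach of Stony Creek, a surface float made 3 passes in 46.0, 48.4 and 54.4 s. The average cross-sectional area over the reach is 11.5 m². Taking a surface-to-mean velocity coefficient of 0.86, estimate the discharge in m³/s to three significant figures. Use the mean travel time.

t̄ = (46.0 + 48.4 + 54.4) / 3 = 49.6 s
v_surface = L / t̄ = 40.2 / 49.6 = 0.8105 m/s
v_mean = 0.86 × 0.8105 = 0.6970 m/s
Q = A × v_mean = 11.5 × 0.6970 = 8.016 m³/s

8.02 m³/s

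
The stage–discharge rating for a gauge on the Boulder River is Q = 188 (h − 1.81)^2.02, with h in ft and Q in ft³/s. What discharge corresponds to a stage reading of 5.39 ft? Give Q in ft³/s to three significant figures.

Q = 188 × (5.39 − 1.81)^2.02 = 188 × 3.58^2.02 = 2472 ft³/s

2470 ft³/s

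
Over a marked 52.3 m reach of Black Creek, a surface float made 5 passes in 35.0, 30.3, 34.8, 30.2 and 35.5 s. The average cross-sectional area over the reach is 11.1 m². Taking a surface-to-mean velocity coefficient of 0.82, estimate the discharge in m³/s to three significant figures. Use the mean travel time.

t̄ = (35.0 + 30.3 + 34.8 + 30.2 + 35.5) / 5 = 33.16 s
v_surface = L / t̄ = 52.3 / 33.16 = 1.577 m/s
v_mean = 0.82 × 1.577 = 1.293 m/s
Q = A × v_mean = 11.1 × 1.293 = 14.36 m³/s

14.4 m³/s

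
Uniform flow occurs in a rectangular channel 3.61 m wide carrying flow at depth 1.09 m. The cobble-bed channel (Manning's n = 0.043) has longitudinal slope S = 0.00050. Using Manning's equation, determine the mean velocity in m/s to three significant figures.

A = b·y = 3.61 × 1.09 = 3.935 m²
P = b + 2y = 3.61 + 2×1.09 = 5.790 m
R = A/P = 3.935/5.790 = 0.6796 m
Q = (1/n)·A·R^(2/3)·S^(1/2) = (1/0.043) × 3.935 × 0.6796^(2/3) × 0.00050^(1/2) = 1.582 m³/s
V = Q/A = 1.582/3.935 = 0.4020 m/s

0.402 m/s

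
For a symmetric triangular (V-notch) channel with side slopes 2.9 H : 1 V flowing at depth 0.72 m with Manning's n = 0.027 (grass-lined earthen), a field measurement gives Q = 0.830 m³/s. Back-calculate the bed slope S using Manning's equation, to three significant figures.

0.000935

A = z·y² = 2.9×0.72² = 1.503 m²
P = 2y√(1+z²) = 2×0.72×√(1+2.9²) = 4.417 m
R = A/P = 1.503/4.417 = 0.3403 m
S = (Q·n / (1·A·R^(2/3)))² = (0.830×0.027 / (1×1.503×0.4875))² = 0.0009352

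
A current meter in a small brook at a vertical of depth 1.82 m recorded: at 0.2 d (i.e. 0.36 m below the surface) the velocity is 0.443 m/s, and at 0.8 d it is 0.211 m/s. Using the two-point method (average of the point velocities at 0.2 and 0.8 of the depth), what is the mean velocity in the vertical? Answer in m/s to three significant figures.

v̄ = (0.443 + 0.211) / 2 = 0.3270 m/s

0.327 m/s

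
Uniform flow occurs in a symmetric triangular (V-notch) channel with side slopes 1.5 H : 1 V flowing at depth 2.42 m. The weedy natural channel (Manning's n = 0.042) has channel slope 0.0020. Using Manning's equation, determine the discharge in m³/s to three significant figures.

9.40 m³/s

A = z·y² = 1.5×2.42² = 8.785 m²
P = 2y√(1+z²) = 2×2.42×√(1+1.5²) = 8.725 m
R = A/P = 8.785/8.725 = 1.007 m
Q = (1/n)·A·R^(2/3)·S^(1/2) = (1/0.042) × 8.785 × 1.007^(2/3) × 0.0020^(1/2) = 9.396 m³/s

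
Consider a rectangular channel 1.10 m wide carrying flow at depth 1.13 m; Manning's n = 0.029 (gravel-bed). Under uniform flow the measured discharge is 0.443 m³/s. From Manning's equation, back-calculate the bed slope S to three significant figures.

A = b·y = 1.10 × 1.13 = 1.243 m²
P = b + 2y = 1.10 + 2×1.13 = 3.360 m
R = A/P = 1.243/3.360 = 0.3699 m
S = (Q·n / (1·A·R^(2/3)))² = (0.443×0.029 / (1×1.243×0.5153))² = 0.0004022

0.000402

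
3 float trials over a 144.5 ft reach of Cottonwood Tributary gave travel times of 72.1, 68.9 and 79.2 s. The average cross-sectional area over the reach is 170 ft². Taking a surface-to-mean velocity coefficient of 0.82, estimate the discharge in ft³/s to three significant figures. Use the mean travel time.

t̄ = (72.1 + 68.9 + 79.2) / 3 = 73.4 s
v_surface = L / t̄ = 144.5 / 73.4 = 1.969 ft/s
v_mean = 0.82 × 1.969 = 1.614 ft/s
Q = A × v_mean = 170 × 1.614 = 274.4 ft³/s

274 ft³/s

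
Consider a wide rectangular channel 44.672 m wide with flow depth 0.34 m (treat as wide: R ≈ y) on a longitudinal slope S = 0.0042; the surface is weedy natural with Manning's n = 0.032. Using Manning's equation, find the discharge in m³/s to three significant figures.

A = b·y = 44.672 × 0.34 = 15.19 m²
Wide channel: R ≈ y = 0.34 m
Q = (1/n)·A·R^(2/3)·S^(1/2) = (1/0.032) × 15.19 × 0.3400^(2/3) × 0.0042^(1/2) = 14.98 m³/s

15.0 m³/s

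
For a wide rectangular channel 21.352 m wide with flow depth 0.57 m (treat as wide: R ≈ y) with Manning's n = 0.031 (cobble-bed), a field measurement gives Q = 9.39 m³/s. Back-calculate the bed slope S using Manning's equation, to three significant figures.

0.00121

A = b·y = 21.352 × 0.57 = 12.17 m²
Wide channel: R ≈ y = 0.57 m
S = (Q·n / (1·A·R^(2/3)))² = (9.39×0.031 / (1×12.17×0.6875))² = 0.001210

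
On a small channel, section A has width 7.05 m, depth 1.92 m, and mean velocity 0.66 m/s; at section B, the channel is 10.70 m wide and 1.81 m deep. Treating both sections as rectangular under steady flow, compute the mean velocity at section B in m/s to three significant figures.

0.461 m/s

Q = A₁V₁ = (7.05×1.92) × 0.66 = 8.934 m³/s
A₂ = 10.70 × 1.81 = 19.37 m²
V₂ = Q/A₂ = 8.934/19.37 = 0.4613 m/s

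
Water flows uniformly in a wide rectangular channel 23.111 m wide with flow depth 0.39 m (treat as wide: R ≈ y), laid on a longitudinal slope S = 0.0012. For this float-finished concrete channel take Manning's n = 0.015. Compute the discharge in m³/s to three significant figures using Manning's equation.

11.1 m³/s

A = b·y = 23.111 × 0.39 = 9.013 m²
Wide channel: R ≈ y = 0.39 m
Q = (1/n)·A·R^(2/3)·S^(1/2) = (1/0.015) × 9.013 × 0.3900^(2/3) × 0.0012^(1/2) = 11.11 m³/s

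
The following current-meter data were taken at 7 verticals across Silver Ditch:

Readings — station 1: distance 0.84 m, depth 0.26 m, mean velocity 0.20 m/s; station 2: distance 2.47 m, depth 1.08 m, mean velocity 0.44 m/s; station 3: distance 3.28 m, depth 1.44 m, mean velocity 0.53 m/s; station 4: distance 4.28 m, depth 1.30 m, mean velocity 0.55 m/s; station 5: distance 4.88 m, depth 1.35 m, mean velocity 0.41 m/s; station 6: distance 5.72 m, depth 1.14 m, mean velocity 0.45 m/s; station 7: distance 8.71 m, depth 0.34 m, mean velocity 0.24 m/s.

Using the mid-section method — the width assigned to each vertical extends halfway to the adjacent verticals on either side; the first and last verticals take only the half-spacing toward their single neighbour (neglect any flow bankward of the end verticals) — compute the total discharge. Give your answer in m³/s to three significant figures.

3.39 m³/s

w_1 = (2.47 − 0.84)/2 = 0.815 m; q_1 = 0.20 × 0.26 × 0.815 = 0.04238 m³/s
w_2 = (3.28 − 0.84)/2 = 1.22 m; q_2 = 0.44 × 1.08 × 1.22 = 0.5797 m³/s
w_3 = (4.28 − 2.47)/2 = 0.905 m; q_3 = 0.53 × 1.44 × 0.905 = 0.6907 m³/s
w_4 = (4.88 − 3.28)/2 = 0.8 m; q_4 = 0.55 × 1.30 × 0.8 = 0.5720 m³/s
w_5 = (5.72 − 4.28)/2 = 0.72 m; q_5 = 0.41 × 1.35 × 0.72 = 0.3985 m³/s
w_6 = (8.71 − 4.88)/2 = 1.915 m; q_6 = 0.45 × 1.14 × 1.915 = 0.9824 m³/s
w_7 = (8.71 − 5.72)/2 = 1.495 m; q_7 = 0.24 × 0.34 × 1.495 = 0.1220 m³/s
Q = Σ qᵢ = 3.388 m³/s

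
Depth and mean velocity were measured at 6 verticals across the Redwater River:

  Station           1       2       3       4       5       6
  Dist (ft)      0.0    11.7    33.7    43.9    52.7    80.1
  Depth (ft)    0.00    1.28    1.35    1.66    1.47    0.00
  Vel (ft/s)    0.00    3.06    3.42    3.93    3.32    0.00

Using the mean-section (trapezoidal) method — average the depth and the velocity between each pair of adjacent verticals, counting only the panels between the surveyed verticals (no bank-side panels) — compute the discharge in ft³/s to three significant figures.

245 ft³/s

Panel 1-2: Δb = 11.7 ft, d̄ = (0.00+1.28)/2 = 0.64, v̄ = (0.00+3.06)/2 = 1.53 → q = 11.7×0.64×1.53 = 11.46 ft³/s
Panel 2-3: Δb = 22 ft, d̄ = (1.28+1.35)/2 = 1.315, v̄ = (3.06+3.42)/2 = 3.24 → q = 22×1.315×3.24 = 93.73 ft³/s
Panel 3-4: Δb = 10.2 ft, d̄ = (1.35+1.66)/2 = 1.505, v̄ = (3.42+3.93)/2 = 3.675 → q = 10.2×1.505×3.675 = 56.41 ft³/s
Panel 4-5: Δb = 8.8 ft, d̄ = (1.66+1.47)/2 = 1.565, v̄ = (3.93+3.32)/2 = 3.625 → q = 8.8×1.565×3.625 = 49.92 ft³/s
Panel 5-6: Δb = 27.4 ft, d̄ = (1.47+0.00)/2 = 0.735, v̄ = (3.32+0.00)/2 = 1.66 → q = 27.4×0.735×1.66 = 33.43 ft³/s
Q = Σ q = 245.0 ft³/s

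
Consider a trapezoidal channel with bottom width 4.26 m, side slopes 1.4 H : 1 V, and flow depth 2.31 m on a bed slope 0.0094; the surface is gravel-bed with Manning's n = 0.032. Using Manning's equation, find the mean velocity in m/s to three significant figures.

A = (b + z·y)·y = (4.26 + 1.4×2.31)×2.31 = 17.31 m²
P = b + 2y√(1+z²) = 4.26 + 2×2.31×√(1+1.4²) = 12.21 m
R = A/P = 17.31/12.21 = 1.418 m
Q = (1/n)·A·R^(2/3)·S^(1/2) = (1/0.032) × 17.31 × 1.418^(2/3) × 0.0094^(1/2) = 66.20 m³/s
V = Q/A = 66.20/17.31 = 3.824 m/s

3.82 m/s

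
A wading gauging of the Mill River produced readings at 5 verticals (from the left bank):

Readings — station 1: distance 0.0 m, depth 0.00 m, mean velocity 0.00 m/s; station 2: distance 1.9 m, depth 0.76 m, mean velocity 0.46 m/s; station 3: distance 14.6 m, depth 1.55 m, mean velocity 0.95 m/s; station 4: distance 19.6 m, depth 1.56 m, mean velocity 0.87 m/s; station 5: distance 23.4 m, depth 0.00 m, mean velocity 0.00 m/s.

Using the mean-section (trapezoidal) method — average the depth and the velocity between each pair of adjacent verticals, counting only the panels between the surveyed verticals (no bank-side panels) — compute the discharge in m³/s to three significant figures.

18.9 m³/s

Panel 1-2: Δb = 1.9 m, d̄ = (0.00+0.76)/2 = 0.38, v̄ = (0.00+0.46)/2 = 0.23 → q = 1.9×0.38×0.23 = 0.1661 m³/s
Panel 2-3: Δb = 12.7 m, d̄ = (0.76+1.55)/2 = 1.155, v̄ = (0.46+0.95)/2 = 0.705 → q = 12.7×1.155×0.705 = 10.34 m³/s
Panel 3-4: Δb = 5 m, d̄ = (1.55+1.56)/2 = 1.555, v̄ = (0.95+0.87)/2 = 0.91 → q = 5×1.555×0.91 = 7.075 m³/s
Panel 4-5: Δb = 3.8 m, d̄ = (1.56+0.00)/2 = 0.78, v̄ = (0.87+0.00)/2 = 0.435 → q = 3.8×0.78×0.435 = 1.289 m³/s
Q = Σ q = 18.87 m³/s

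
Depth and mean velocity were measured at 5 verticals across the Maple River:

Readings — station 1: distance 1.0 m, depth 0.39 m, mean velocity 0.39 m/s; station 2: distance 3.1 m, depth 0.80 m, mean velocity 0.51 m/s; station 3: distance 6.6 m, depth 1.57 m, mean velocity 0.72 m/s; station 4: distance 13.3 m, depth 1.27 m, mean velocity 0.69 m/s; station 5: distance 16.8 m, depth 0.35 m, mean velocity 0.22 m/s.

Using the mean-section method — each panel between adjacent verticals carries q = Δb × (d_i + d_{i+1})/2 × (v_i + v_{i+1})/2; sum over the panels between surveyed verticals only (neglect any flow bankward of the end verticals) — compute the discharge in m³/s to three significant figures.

Panel 1-2: Δb = 2.1 m, d̄ = (0.39+0.80)/2 = 0.595, v̄ = (0.39+0.51)/2 = 0.45 → q = 2.1×0.595×0.45 = 0.5623 m³/s
Panel 2-3: Δb = 3.5 m, d̄ = (0.80+1.57)/2 = 1.185, v̄ = (0.51+0.72)/2 = 0.615 → q = 3.5×1.185×0.615 = 2.551 m³/s
Panel 3-4: Δb = 6.7 m, d̄ = (1.57+1.27)/2 = 1.42, v̄ = (0.72+0.69)/2 = 0.705 → q = 6.7×1.42×0.705 = 6.707 m³/s
Panel 4-5: Δb = 3.5 m, d̄ = (1.27+0.35)/2 = 0.81, v̄ = (0.69+0.22)/2 = 0.455 → q = 3.5×0.81×0.455 = 1.290 m³/s
Q = Σ q = 11.11 m³/s

11.1 m³/s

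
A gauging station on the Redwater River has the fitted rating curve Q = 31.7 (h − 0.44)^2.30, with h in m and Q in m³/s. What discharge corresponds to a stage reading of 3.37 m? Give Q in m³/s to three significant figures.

Q = 31.7 × (3.37 − 0.44)^2.30 = 31.7 × 2.93^2.30 = 375.7 m³/s

376 m³/s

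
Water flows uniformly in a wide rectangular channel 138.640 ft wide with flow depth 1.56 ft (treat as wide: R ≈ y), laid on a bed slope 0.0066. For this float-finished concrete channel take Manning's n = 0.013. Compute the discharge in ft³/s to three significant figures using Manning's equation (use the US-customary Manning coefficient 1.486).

2700 ft³/s

A = b·y = 138.640 × 1.56 = 216.3 ft²
Wide channel: R ≈ y = 1.56 ft
Q = (1.486/n)·A·R^(2/3)·S^(1/2) = (1.486/0.013) × 216.3 × 1.560^(2/3) × 0.0066^(1/2) = 2702 ft³/s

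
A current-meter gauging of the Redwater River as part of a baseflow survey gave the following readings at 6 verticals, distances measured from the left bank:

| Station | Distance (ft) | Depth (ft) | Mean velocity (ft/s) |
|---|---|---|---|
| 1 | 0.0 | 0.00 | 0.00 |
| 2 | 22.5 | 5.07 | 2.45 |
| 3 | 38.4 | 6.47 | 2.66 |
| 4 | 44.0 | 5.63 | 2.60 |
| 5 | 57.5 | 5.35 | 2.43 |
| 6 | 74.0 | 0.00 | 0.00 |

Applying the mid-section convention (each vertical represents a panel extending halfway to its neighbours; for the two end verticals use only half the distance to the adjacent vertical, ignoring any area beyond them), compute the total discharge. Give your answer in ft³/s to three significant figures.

758 ft³/s

w_2 = (38.4 − 0.0)/2 = 19.2 ft; q_2 = 2.45 × 5.07 × 19.2 = 238.5 ft³/s
w_3 = (44.0 − 22.5)/2 = 10.75 ft; q_3 = 2.66 × 6.47 × 10.75 = 185.0 ft³/s
w_4 = (57.5 − 38.4)/2 = 9.55 ft; q_4 = 2.60 × 5.63 × 9.55 = 139.8 ft³/s
w_5 = (74.0 − 44.0)/2 = 15 ft; q_5 = 2.43 × 5.35 × 15 = 195.0 ft³/s
Stations 1, 6 contribute zero (depth or velocity is 0).
Q = Σ qᵢ = 758.3 ft³/s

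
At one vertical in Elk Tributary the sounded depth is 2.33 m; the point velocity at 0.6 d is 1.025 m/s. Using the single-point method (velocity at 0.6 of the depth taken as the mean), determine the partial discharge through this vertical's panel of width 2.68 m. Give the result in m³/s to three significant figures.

v̄ = v₀.₆ = 1.025 m/s
q = v̄ × d × w = 1.025 × 2.33 × 2.68 = 6.401 m³/s

6.40 m³/s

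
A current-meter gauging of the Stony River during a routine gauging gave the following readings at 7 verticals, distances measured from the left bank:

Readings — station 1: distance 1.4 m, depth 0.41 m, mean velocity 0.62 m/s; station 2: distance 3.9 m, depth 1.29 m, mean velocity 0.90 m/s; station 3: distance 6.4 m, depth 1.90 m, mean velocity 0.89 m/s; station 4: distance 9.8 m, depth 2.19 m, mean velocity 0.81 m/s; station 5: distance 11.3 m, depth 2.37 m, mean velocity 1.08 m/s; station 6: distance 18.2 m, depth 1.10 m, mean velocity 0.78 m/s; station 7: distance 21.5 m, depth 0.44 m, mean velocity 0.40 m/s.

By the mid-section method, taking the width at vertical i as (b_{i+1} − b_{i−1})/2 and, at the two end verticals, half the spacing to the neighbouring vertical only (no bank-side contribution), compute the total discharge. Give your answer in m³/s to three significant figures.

w_1 = (3.9 − 1.4)/2 = 1.25 m; q_1 = 0.62 × 0.41 × 1.25 = 0.3178 m³/s
w_2 = (6.4 − 1.4)/2 = 2.5 m; q_2 = 0.90 × 1.29 × 2.5 = 2.903 m³/s
w_3 = (9.8 − 3.9)/2 = 2.95 m; q_3 = 0.89 × 1.90 × 2.95 = 4.988 m³/s
w_4 = (11.3 − 6.4)/2 = 2.45 m; q_4 = 0.81 × 2.19 × 2.45 = 4.346 m³/s
w_5 = (18.2 − 9.8)/2 = 4.2 m; q_5 = 1.08 × 2.37 × 4.2 = 10.75 m³/s
w_6 = (21.5 − 11.3)/2 = 5.1 m; q_6 = 0.78 × 1.10 × 5.1 = 4.376 m³/s
w_7 = (21.5 − 18.2)/2 = 1.65 m; q_7 = 0.40 × 0.44 × 1.65 = 0.2904 m³/s
Q = Σ qᵢ = 27.97 m³/s

28.0 m³/s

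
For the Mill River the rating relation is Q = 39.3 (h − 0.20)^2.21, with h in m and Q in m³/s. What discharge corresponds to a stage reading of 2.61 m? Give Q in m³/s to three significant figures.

275 m³/s

Q = 39.3 × (2.61 − 0.20)^2.21 = 39.3 × 2.41^2.21 = 274.6 m³/s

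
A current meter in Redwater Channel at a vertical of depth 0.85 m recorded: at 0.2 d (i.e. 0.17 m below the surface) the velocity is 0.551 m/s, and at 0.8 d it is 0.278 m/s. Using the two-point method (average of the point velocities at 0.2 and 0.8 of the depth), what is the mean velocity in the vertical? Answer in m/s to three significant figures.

0.415 m/s

v̄ = (0.551 + 0.278) / 2 = 0.4145 m/s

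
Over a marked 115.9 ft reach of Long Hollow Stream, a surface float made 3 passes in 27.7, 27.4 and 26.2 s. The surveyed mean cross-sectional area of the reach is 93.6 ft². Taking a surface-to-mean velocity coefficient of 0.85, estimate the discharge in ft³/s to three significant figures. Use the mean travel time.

340 ft³/s

t̄ = (27.7 + 27.4 + 26.2) / 3 = 27.1 s
v_surface = L / t̄ = 115.9 / 27.1 = 4.277 ft/s
v_mean = 0.85 × 4.277 = 3.635 ft/s
Q = A × v_mean = 93.6 × 3.635 = 340.3 ft³/s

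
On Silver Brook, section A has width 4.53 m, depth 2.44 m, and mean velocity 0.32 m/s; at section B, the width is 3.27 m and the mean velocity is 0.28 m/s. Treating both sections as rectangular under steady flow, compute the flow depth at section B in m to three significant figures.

Q = A₁V₁ = (4.53×2.44) × 0.32 = 3.537 m³/s
d₂ = Q/(b₂ V₂) = 3.537/(3.27×0.28) = 3.863 m

3.86 m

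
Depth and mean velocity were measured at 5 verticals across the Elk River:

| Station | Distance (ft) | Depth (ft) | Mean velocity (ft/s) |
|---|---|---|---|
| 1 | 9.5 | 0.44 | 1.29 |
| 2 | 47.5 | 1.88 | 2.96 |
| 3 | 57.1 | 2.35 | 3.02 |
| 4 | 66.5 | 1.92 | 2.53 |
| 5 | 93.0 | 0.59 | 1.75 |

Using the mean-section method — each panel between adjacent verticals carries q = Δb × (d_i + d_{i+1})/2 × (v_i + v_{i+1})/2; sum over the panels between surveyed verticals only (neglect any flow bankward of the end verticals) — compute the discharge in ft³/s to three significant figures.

Panel 1-2: Δb = 38 ft, d̄ = (0.44+1.88)/2 = 1.16, v̄ = (1.29+2.96)/2 = 2.125 → q = 38×1.16×2.125 = 93.67 ft³/s
Panel 2-3: Δb = 9.6 ft, d̄ = (1.88+2.35)/2 = 2.115, v̄ = (2.96+3.02)/2 = 2.99 → q = 9.6×2.115×2.99 = 60.71 ft³/s
Panel 3-4: Δb = 9.4 ft, d̄ = (2.35+1.92)/2 = 2.135, v̄ = (3.02+2.53)/2 = 2.775 → q = 9.4×2.135×2.775 = 55.69 ft³/s
Panel 4-5: Δb = 26.5 ft, d̄ = (1.92+0.59)/2 = 1.255, v̄ = (2.53+1.75)/2 = 2.14 → q = 26.5×1.255×2.14 = 71.17 ft³/s
Q = Σ q = 281.2 ft³/s

281 ft³/s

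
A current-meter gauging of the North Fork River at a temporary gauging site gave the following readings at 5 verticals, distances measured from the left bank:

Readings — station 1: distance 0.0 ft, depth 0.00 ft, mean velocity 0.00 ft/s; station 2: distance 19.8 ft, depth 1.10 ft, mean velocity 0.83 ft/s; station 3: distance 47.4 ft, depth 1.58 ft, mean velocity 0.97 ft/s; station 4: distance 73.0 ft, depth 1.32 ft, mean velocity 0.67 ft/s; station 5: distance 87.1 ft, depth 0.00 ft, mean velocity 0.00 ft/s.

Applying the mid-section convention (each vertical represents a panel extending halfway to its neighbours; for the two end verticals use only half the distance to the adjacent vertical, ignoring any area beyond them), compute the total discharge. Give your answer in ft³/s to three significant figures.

w_2 = (47.4 − 0.0)/2 = 23.7 ft; q_2 = 0.83 × 1.10 × 23.7 = 21.64 ft³/s
w_3 = (73.0 − 19.8)/2 = 26.6 ft; q_3 = 0.97 × 1.58 × 26.6 = 40.77 ft³/s
w_4 = (87.1 − 47.4)/2 = 19.85 ft; q_4 = 0.67 × 1.32 × 19.85 = 17.56 ft³/s
Stations 1, 5 contribute zero (depth or velocity is 0).
Q = Σ qᵢ = 79.96 ft³/s

80.0 ft³/s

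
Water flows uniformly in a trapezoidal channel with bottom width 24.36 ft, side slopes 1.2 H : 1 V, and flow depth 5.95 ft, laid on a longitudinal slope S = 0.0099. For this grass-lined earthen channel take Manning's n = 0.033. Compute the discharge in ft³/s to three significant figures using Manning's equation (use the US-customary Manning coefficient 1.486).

2240 ft³/s

A = (b + z·y)·y = (24.36 + 1.2×5.95)×5.95 = 187.4 ft²
P = b + 2y√(1+z²) = 24.36 + 2×5.95×√(1+1.2²) = 42.95 ft
R = A/P = 187.4/42.95 = 4.364 ft
Q = (1.486/n)·A·R^(2/3)·S^(1/2) = (1.486/0.033) × 187.4 × 4.364^(2/3) × 0.0099^(1/2) = 2243 ft³/s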